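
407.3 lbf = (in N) 1812. Check: 1 lbf = 4.4482216 N, so 407.3 lbf = 407.3 * 4.4482216 = 1811.7607 N. Result: 1811.7607 N ≈ 1812 N (4 s.f.).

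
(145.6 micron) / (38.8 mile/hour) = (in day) 9.716e-11. Check: 1 micron = 1e-06 m, so 145.6 micron = 145.6 * 1e-06 = 0.0001456 m. 1 mile/hour = 0.44704 m/s, so 38.8 mile/hour = 38.8 * 0.44704 = 17.345152 m/s. Combine: 0.0001456 m / 17.345152 m/s = 8.3942764e-06 s. 1 day = 86400 s, so 8.3942764e-06 s = 8.3942764e-06 / 86400 = 9.7155977e-11 day ≈ 9.716e-11 day (4 s.f.).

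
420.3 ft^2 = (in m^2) 39.05. Check: 1 ft^2 = 0.09290304 m^2, so 420.3 ft^2 = 420.3 * 0.09290304 = 39.047148 m^2. Result: 39.047148 m^2 ≈ 39.05 m^2 (4 s.f.).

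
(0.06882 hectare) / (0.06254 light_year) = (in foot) 3.816e-12. Check: 1 hectare = 10000 m^2, so 0.06882 hectare = 0.06882 * 10000 = 688.2 m^2. 1 light_year = 9.4607305e+15 m, so 0.06254 light_year = 0.06254 * 9.4607305e+15 = 5.9167408e+14 m. Combine: 688.2 m^2 / 5.9167408e+14 m = 1.1631403e-12 m. 1 foot = 0.3048 m, so 1.1631403e-12 m = 1.1631403e-12 / 0.3048 = 3.8160773e-12 foot ≈ 3.816e-12 foot (4 s.f.).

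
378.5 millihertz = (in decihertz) 1 millihertz = 0.001 Hz, so 378.5 millihertz = 378.5 * 0.001 = 0.3785 Hz. 1 decihertz = 0.1 Hz, so 0.3785 Hz = 0.3785 / 0.1 = 3.785 decihertz. Final answer: 3.785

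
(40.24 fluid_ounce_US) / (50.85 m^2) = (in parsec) 1 fluid_ounce_US = 2.957353e-05 m^3, so 40.24 fluid_ounce_US = 40.24 * 2.957353e-05 = 0.0011900388 m^3. 50.85 m^2 is already in m^2. Combine: 0.0011900388 m^3 / 50.85 m^2 = 2.3402927e-05 m. 1 parsec = 3.0856776e+16 m, so 2.3402927e-05 m = 2.3402927e-05 / 3.0856776e+16 = 7.5843721e-22 parsec ≈ 7.584e-22 parsec (4 s.f.). Final answer: 7.584e-22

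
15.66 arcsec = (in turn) 1 arcsec = 4.8481368e-06 rad, so 15.66 arcsec = 15.66 * 4.8481368e-06 = 7.5921822e-05 rad. 1 turn = 6.2831853 rad, so 7.5921822e-05 rad = 7.5921822e-05 / 6.2831853 = 1.2083333e-05 turn ≈ 1.208e-05 turn (4 s.f.). Final answer: 1.208e-05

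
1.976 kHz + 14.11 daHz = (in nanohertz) 1 kHz = 1000 Hz, so 1.976 kHz = 1.976 * 1000 = 1976 Hz. 1 daHz = 10 Hz, so 14.11 daHz = 14.11 * 10 = 141.1 Hz. Sum: 1976 + 141.1 = 2117.1 Hz. 1 nanohertz = 1e-09 Hz, so 2117.1 Hz = 2117.1 / 1e-09 = 2.1171e+12 nanohertz ≈ 2.117e+12 nanohertz (4 s.f.). Final answer: 2.117e+12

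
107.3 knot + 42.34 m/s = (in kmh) 1 knot = 0.51444444 m/s, so 107.3 knot = 107.3 * 0.51444444 = 55.199889 m/s. 42.34 m/s is already in m/s. Sum: 55.199889 + 42.34 = 97.539889 m/s. 1 kmh = 0.27777778 m/s, so 97.539889 m/s = 97.539889 / 0.27777778 = 351.1436 kmh ≈ 351.1 kmh (4 s.f.). Final answer: 351.1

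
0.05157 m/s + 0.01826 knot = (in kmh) 0.05157 m/s is already in m/s. 1 knot = 0.51444444 m/s, so 0.01826 knot = 0.01826 * 0.51444444 = 0.0093937556 m/s. Sum: 0.05157 + 0.0093937556 = 0.060963756 m/s. 1 kmh = 0.27777778 m/s, so 0.060963756 m/s = 0.060963756 / 0.27777778 = 0.21946952 kmh ≈ 0.2195 kmh (4 s.f.). Final answer: 0.2195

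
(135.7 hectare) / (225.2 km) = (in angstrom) 6.026e+10. Check: 1 hectare = 10000 m^2, so 135.7 hectare = 135.7 * 10000 = 1357000 m^2. 1 km = 1000 m, so 225.2 km = 225.2 * 1000 = 225200 m. Combine: 1357000 m^2 / 225200 m = 6.0257549 m. 1 angstrom = 1e-10 m, so 6.0257549 m = 6.0257549 / 1e-10 = 6.0257549e+10 angstrom ≈ 6.026e+10 angstrom (4 s.f.).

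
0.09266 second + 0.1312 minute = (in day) 0.09266 second = 0.09266 s. 1 minute = 60 s, so 0.1312 minute = 0.1312 * 60 = 7.872 s. Sum: 0.09266 + 7.872 = 7.96466 s. 1 day = 86400 s, so 7.96466 s = 7.96466 / 86400 = 9.2183565e-05 day ≈ 9.218e-05 day (4 s.f.). Final answer: 9.218e-05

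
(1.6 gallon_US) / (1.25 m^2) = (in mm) 4.845. Check: 1 gallon_US = 0.0037854118 m^3, so 1.6 gallon_US = 1.6 * 0.0037854118 = 0.0060566589 m^3. 1.25 m^2 is already in m^2. Combine: 0.0060566589 m^3 / 1.25 m^2 = 0.0048453271 m. 1 mm = 0.001 m, so 0.0048453271 m = 0.0048453271 / 0.001 = 4.8453271 mm ≈ 4.845 mm (4 s.f.).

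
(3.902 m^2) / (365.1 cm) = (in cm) 3.902 m^2 is already in m^2. 1 cm = 0.01 m, so 365.1 cm = 365.1 * 0.01 = 3.651 m. Combine: 3.902 m^2 / 3.651 m = 1.0687483 m. 1 cm = 0.01 m, so 1.0687483 m = 1.0687483 / 0.01 = 106.87483 cm ≈ 106.9 cm (4 s.f.). Final answer: 106.9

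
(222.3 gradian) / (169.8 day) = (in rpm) 2.273e-06. Check: 1 gradian = 0.015707963 rad, so 222.3 gradian = 222.3 * 0.015707963 = 3.4918802 rad. 1 day = 86400 s, so 169.8 day = 169.8 * 86400 = 14670720 s. Combine: 3.4918802 rad / 14670720 s = 2.3801696e-07 rad/s. 1 rpm = 0.10471976 rad/s, so 2.3801696e-07 rad/s = 2.3801696e-07 / 0.10471976 = 2.2728946e-06 rpm ≈ 2.273e-06 rpm (4 s.f.).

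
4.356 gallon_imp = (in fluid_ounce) 669.6. Check: 1 gallon_imp = 0.00454609 m^3, so 4.356 gallon_imp = 4.356 * 0.00454609 = 0.019802768 m^3. 1 fluid_ounce = 2.957353e-05 m^3, so 0.019802768 m^3 = 0.019802768 / 2.957353e-05 = 669.61125 fluid_ounce ≈ 669.6 fluid_ounce (4 s.f.).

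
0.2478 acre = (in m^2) 1 acre = 4046.8564 m^2, so 0.2478 acre = 0.2478 * 4046.8564 = 1002.811 m^2. Result: 1002.811 m^2 ≈ 1003 m^2 (4 s.f.). Final answer: 1003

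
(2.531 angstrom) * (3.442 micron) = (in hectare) 1 angstrom = 1e-10 m, so 2.531 angstrom = 2.531 * 1e-10 = 2.531e-10 m. 1 micron = 1e-06 m, so 3.442 micron = 3.442 * 1e-06 = 3.442e-06 m. Combine: 2.531e-10 m * 3.442e-06 m = 8.711702e-16 m^2. 1 hectare = 10000 m^2, so 8.711702e-16 m^2 = 8.711702e-16 / 10000 = 8.711702e-20 hectare ≈ 8.712e-20 hectare (4 s.f.). Final answer: 8.712e-20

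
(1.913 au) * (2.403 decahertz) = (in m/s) 1 au = 1.4959787e+11 m, so 1.913 au = 1.913 * 1.4959787e+11 = 2.8618073e+11 m. 1 decahertz = 10 Hz, so 2.403 decahertz = 2.403 * 10 = 24.03 Hz. Combine: 2.8618073e+11 m * 24.03 Hz = 6.8769229e+12 m/s. Result: 6.8769229e+12 m/s ≈ 6.877e+12 m/s (4 s.f.). Final answer: 6.877e+12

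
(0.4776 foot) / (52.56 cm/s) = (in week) 1 foot = 0.3048 m, so 0.4776 foot = 0.4776 * 0.3048 = 0.14557248 m. 1 cm/s = 0.01 m/s, so 52.56 cm/s = 52.56 * 0.01 = 0.5256 m/s. Combine: 0.14557248 m / 0.5256 m/s = 0.27696438 s. 1 week = 604800 s, so 0.27696438 s = 0.27696438 / 604800 = 4.5794376e-07 week ≈ 4.579e-07 week (4 s.f.). Final answer: 4.579e-07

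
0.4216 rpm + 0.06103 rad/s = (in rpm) 1.004. Check: 1 rpm = 0.10471976 rad/s, so 0.4216 rpm = 0.4216 * 0.10471976 = 0.044149849 rad/s. 0.06103 rad/s is already in rad/s. Sum: 0.044149849 + 0.06103 = 0.10517985 rad/s. 1 rpm = 0.10471976 rad/s, so 0.10517985 rad/s = 0.10517985 / 0.10471976 = 1.0043936 rpm ≈ 1.004 rpm (4 s.f.).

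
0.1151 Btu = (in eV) 7.579e+20. Check: 1 Btu = 1055.0559 J, so 0.1151 Btu = 0.1151 * 1055.0559 = 121.43693 J. 1 eV = 1.6021766e-19 J, so 121.43693 J = 121.43693 / 1.6021766e-19 = 7.5794969e+20 eV ≈ 7.579e+20 eV (4 s.f.).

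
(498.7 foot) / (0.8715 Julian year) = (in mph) 1.236e-05. Check: 1 foot = 0.3048 m, so 498.7 foot = 498.7 * 0.3048 = 152.00376 m. 1 Julian year = 31557600 s, so 0.8715 Julian year = 0.8715 * 31557600 = 27502448 s. Combine: 152.00376 m / 27502448 s = 5.5269174e-06 m/s. 1 mph = 0.44704 m/s, so 5.5269174e-06 m/s = 5.5269174e-06 / 0.44704 = 1.2363362e-05 mph ≈ 1.236e-05 mph (4 s.f.).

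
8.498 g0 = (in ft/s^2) 1 g0 = 9.80665 m/s^2, so 8.498 g0 = 8.498 * 9.80665 = 83.336912 m/s^2. 1 ft/s^2 = 0.3048 m/s^2, so 83.336912 m/s^2 = 83.336912 / 0.3048 = 273.41506 ft/s^2 ≈ 273.4 ft/s^2 (4 s.f.). Final answer: 273.4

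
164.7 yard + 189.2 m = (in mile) 0.2111. Check: 1 yard = 0.9144 m, so 164.7 yard = 164.7 * 0.9144 = 150.60168 m. 189.2 m is already in m. Sum: 150.60168 + 189.2 = 339.80168 m. 1 mile = 1609.344 m, so 339.80168 m = 339.80168 / 1609.344 = 0.21114298 mile ≈ 0.2111 mile (4 s.f.).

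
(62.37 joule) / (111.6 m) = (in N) 0.5589. Check: 62.37 joule = 62.37 J. 111.6 m is already in m. Combine: 62.37 J / 111.6 m = 0.55887097 N. Result: 0.55887097 N ≈ 0.5589 N (4 s.f.).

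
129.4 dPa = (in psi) 0.001877. Check: 1 dPa = 0.1 Pa, so 129.4 dPa = 129.4 * 0.1 = 12.94 Pa. 1 psi = 6894.7573 Pa, so 12.94 Pa = 12.94 / 6894.7573 = 0.0018767883 psi ≈ 0.001877 psi (4 s.f.).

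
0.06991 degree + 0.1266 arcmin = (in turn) 1 degree = 0.017453293 rad, so 0.06991 degree = 0.06991 * 0.017453293 = 0.0012201597 rad. 1 arcmin = 0.00029088821 rad, so 0.1266 arcmin = 0.1266 * 0.00029088821 = 3.6826447e-05 rad. Sum: 0.0012201597 + 3.6826447e-05 = 0.0012569861 rad. 1 turn = 6.2831853 rad, so 0.0012569861 rad = 0.0012569861 / 6.2831853 = 0.00020005556 turn ≈ 0.0002001 turn (4 s.f.). Final answer: 0.0002001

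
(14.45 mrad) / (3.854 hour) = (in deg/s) 5.967e-05. Check: 1 mrad = 0.001 rad, so 14.45 mrad = 14.45 * 0.001 = 0.01445 rad. 1 hour = 3600 s, so 3.854 hour = 3.854 * 3600 = 13874.4 s. Combine: 0.01445 rad / 13874.4 s = 1.0414865e-06 rad/s. 1 deg/s = 0.017453293 rad/s, so 1.0414865e-06 rad/s = 1.0414865e-06 / 0.017453293 = 5.967278e-05 deg/s ≈ 5.967e-05 deg/s (4 s.f.).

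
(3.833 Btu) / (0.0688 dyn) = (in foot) 1 Btu = 1055.0559 J, so 3.833 Btu = 3.833 * 1055.0559 = 4044.0291 J. 1 dyn = 1e-05 N, so 0.0688 dyn = 0.0688 * 1e-05 = 6.88e-07 N. Combine: 4044.0291 J / 6.88e-07 N = 5.8779492e+09 m. 1 foot = 0.3048 m, so 5.8779492e+09 m = 5.8779492e+09 / 0.3048 = 1.928461e+10 foot ≈ 1.928e+10 foot (4 s.f.). Final answer: 1.928e+10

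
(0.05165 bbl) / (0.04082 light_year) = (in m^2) 1 bbl = 0.15898729 m^3, so 0.05165 bbl = 0.05165 * 0.15898729 = 0.0082116938 m^3. 1 light_year = 9.4607305e+15 m, so 0.04082 light_year = 0.04082 * 9.4607305e+15 = 3.8618702e+14 m. Combine: 0.0082116938 m^3 / 3.8618702e+14 m = 2.1263516e-17 m^2. Result: 2.1263516e-17 m^2 ≈ 2.126e-17 m^2 (4 s.f.). Final answer: 2.126e-17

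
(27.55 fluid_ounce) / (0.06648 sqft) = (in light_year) 1.394e-17. Check: 1 fluid_ounce = 2.957353e-05 m^3, so 27.55 fluid_ounce = 27.55 * 2.957353e-05 = 0.00081475074 m^3. 1 sqft = 0.09290304 m^2, so 0.06648 sqft = 0.06648 * 0.09290304 = 0.0061761941 m^2. Combine: 0.00081475074 m^3 / 0.0061761941 m^2 = 0.13191793 m. 1 light_year = 9.4607305e+15 m, so 0.13191793 m = 0.13191793 / 9.4607305e+15 = 1.3943736e-17 light_year ≈ 1.394e-17 light_year (4 s.f.).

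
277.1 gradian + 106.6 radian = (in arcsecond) 2.289e+07. Check: 1 gradian = 0.015707963 rad, so 277.1 gradian = 277.1 * 0.015707963 = 4.3526766 rad. 106.6 radian = 106.6 rad. Sum: 4.3526766 + 106.6 = 110.95268 rad. 1 arcsecond = 4.8481368e-06 rad, so 110.95268 rad = 110.95268 / 4.8481368e-06 = 22885632 arcsecond ≈ 2.289e+07 arcsecond (4 s.f.).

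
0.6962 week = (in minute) 1 week = 604800 s, so 0.6962 week = 0.6962 * 604800 = 421061.76 s. 1 minute = 60 s, so 421061.76 s = 421061.76 / 60 = 7017.696 minute ≈ 7018 minute (4 s.f.). Final answer: 7018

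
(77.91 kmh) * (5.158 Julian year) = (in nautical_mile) 1.902e+06. Check: 1 kmh = 0.27777778 m/s, so 77.91 kmh = 77.91 * 0.27777778 = 21.641667 m/s. 1 Julian year = 31557600 s, so 5.158 Julian year = 5.158 * 31557600 = 1.627741e+08 s. Combine: 21.641667 m/s * 1.627741e+08 s = 3.5227028e+09 m. 1 nautical_mile = 1852 m, so 3.5227028e+09 m = 3.5227028e+09 / 1852 = 1902107.4 nautical_mile ≈ 1.902e+06 nautical_mile (4 s.f.).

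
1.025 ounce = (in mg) 1 ounce = 0.028349523 kg, so 1.025 ounce = 1.025 * 0.028349523 = 0.029058261 kg. 1 mg = 1e-06 kg, so 0.029058261 kg = 0.029058261 / 1e-06 = 29058.261 mg ≈ 2.906e+04 mg (4 s.f.). Final answer: 2.906e+04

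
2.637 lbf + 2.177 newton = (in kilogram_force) 1.418. Check: 1 lbf = 4.4482216 N, so 2.637 lbf = 2.637 * 4.4482216 = 11.72996 N. 2.177 newton = 2.177 N. Sum: 11.72996 + 2.177 = 13.90696 N. 1 kilogram_force = 9.80665 N, so 13.90696 N = 13.90696 / 9.80665 = 1.4181153 kilogram_force ≈ 1.418 kilogram_force (4 s.f.).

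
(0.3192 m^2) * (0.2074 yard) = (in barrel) 0.3808. Check: 0.3192 m^2 is already in m^2. 1 yard = 0.9144 m, so 0.2074 yard = 0.2074 * 0.9144 = 0.18964656 m. Combine: 0.3192 m^2 * 0.18964656 m = 0.060535182 m^3. 1 barrel = 0.15898729 m^3, so 0.060535182 m^3 = 0.060535182 / 0.15898729 = 0.38075484 barrel ≈ 0.3808 barrel (4 s.f.).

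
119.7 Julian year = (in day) 4.372e+04. Check: 1 Julian year = 31557600 s, so 119.7 Julian year = 119.7 * 31557600 = 3.7774447e+09 s. 1 day = 86400 s, so 3.7774447e+09 s = 3.7774447e+09 / 86400 = 43720.425 day ≈ 4.372e+04 day (4 s.f.).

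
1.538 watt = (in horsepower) 1.538 watt = 1.538 W. 1 horsepower = 745.69987 W, so 1.538 W = 1.538 / 745.69987 = 0.002062492 horsepower ≈ 0.002062 horsepower (4 s.f.). Final answer: 0.002062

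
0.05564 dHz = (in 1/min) 1 dHz = 0.1 Hz, so 0.05564 dHz = 0.05564 * 0.1 = 0.005564 Hz. 1 1/min = 0.016666667 Hz, so 0.005564 Hz = 0.005564 / 0.016666667 = 0.33384 1/min ≈ 0.3338 1/min (4 s.f.). Final answer: 0.3338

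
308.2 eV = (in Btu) 1 eV = 1.6021766e-19 J, so 308.2 eV = 308.2 * 1.6021766e-19 = 4.9379084e-17 J. 1 Btu = 1055.0559 J, so 4.9379084e-17 J = 4.9379084e-17 / 1055.0559 = 4.6802341e-20 Btu ≈ 4.68e-20 Btu (4 s.f.). Final answer: 4.68e-20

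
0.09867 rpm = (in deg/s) 0.592. Check: 1 rpm = 0.10471976 rad/s, so 0.09867 rpm = 0.09867 * 0.10471976 = 0.010332698 rad/s. 1 deg/s = 0.017453293 rad/s, so 0.010332698 rad/s = 0.010332698 / 0.017453293 = 0.59202 deg/s ≈ 0.592 deg/s (4 s.f.).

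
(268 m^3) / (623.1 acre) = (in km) 268 m^3 is already in m^3. 1 acre = 4046.8564 m^2, so 623.1 acre = 623.1 * 4046.8564 = 2521596.2 m^2. Combine: 268 m^3 / 2521596.2 m^2 = 0.00010628188 m. 1 km = 1000 m, so 0.00010628188 m = 0.00010628188 / 1000 = 1.0628188e-07 km ≈ 1.063e-07 km (4 s.f.). Final answer: 1.063e-07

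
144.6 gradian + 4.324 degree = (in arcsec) 1 gradian = 0.015707963 rad, so 144.6 gradian = 144.6 * 0.015707963 = 2.2713715 rad. 1 degree = 0.017453293 rad, so 4.324 degree = 4.324 * 0.017453293 = 0.075468037 rad. Sum: 2.2713715 + 0.075468037 = 2.3468395 rad. 1 arcsec = 4.8481368e-06 rad, so 2.3468395 rad = 2.3468395 / 4.8481368e-06 = 484070.4 arcsec ≈ 4.841e+05 arcsec (4 s.f.). Final answer: 4.841e+05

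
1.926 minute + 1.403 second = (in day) 0.001354. Check: 1 minute = 60 s, so 1.926 minute = 1.926 * 60 = 115.56 s. 1.403 second = 1.403 s. Sum: 115.56 + 1.403 = 116.963 s. 1 day = 86400 s, so 116.963 s = 116.963 / 86400 = 0.0013537384 day ≈ 0.001354 day (4 s.f.).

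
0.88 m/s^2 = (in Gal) 1 Gal = 0.01 m/s^2, so 0.88 m/s^2 = 0.88 / 0.01 = 88 Gal. Final answer: 88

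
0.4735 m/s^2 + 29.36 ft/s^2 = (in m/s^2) 0.4735 m/s^2 is already in m/s^2. 1 ft/s^2 = 0.3048 m/s^2, so 29.36 ft/s^2 = 29.36 * 0.3048 = 8.948928 m/s^2. Sum: 0.4735 + 8.948928 = 9.422428 m/s^2. Result: 9.422428 m/s^2 ≈ 9.422 m/s^2 (4 s.f.). Final answer: 9.422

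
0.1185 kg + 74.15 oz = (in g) 0.1185 kg is already in kg. 1 oz = 0.028349523 kg, so 74.15 oz = 74.15 * 0.028349523 = 2.1021171 kg. Sum: 0.1185 + 2.1021171 = 2.2206171 kg. 1 g = 0.001 kg, so 2.2206171 kg = 2.2206171 / 0.001 = 2220.6171 g ≈ 2221 g (4 s.f.). Final answer: 2221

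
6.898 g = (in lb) 0.01521. Check: 1 g = 0.001 kg, so 6.898 g = 6.898 * 0.001 = 0.006898 kg. 1 lb = 0.45359237 kg, so 0.006898 kg = 0.006898 / 0.45359237 = 0.015207487 lb ≈ 0.01521 lb (4 s.f.).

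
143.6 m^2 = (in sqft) 1 sqft = 0.09290304 m^2, so 143.6 m^2 = 143.6 / 0.09290304 = 1545.6975 sqft ≈ 1546 sqft (4 s.f.). Final answer: 1546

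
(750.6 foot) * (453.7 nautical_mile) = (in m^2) 1.922e+08. Check: 1 foot = 0.3048 m, so 750.6 foot = 750.6 * 0.3048 = 228.78288 m. 1 nautical_mile = 1852 m, so 453.7 nautical_mile = 453.7 * 1852 = 840252.4 m. Combine: 228.78288 m * 840252.4 m = 1.9223536e+08 m^2. Result: 1.9223536e+08 m^2 ≈ 1.922e+08 m^2 (4 s.f.).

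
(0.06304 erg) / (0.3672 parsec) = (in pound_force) 1.251e-25. Check: 1 erg = 1e-07 J, so 0.06304 erg = 0.06304 * 1e-07 = 6.304e-09 J. 1 parsec = 3.0856776e+16 m, so 0.3672 parsec = 0.3672 * 3.0856776e+16 = 1.1330608e+16 m. Combine: 6.304e-09 J / 1.1330608e+16 m = 5.5636908e-25 N. 1 pound_force = 4.4482216 N, so 5.5636908e-25 N = 5.5636908e-25 / 4.4482216 = 1.2507674e-25 pound_force ≈ 1.251e-25 pound_force (4 s.f.).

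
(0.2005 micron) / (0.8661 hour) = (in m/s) 1 micron = 1e-06 m, so 0.2005 micron = 0.2005 * 1e-06 = 2.005e-07 m. 1 hour = 3600 s, so 0.8661 hour = 0.8661 * 3600 = 3117.96 s. Combine: 2.005e-07 m / 3117.96 s = 6.4304866e-11 m/s. Result: 6.4304866e-11 m/s ≈ 6.43e-11 m/s (4 s.f.). Final answer: 6.43e-11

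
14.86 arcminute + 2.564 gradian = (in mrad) 44.6. Check: 1 arcminute = 0.00029088821 rad, so 14.86 arcminute = 14.86 * 0.00029088821 = 0.0043225988 rad. 1 gradian = 0.015707963 rad, so 2.564 gradian = 2.564 * 0.015707963 = 0.040275218 rad. Sum: 0.0043225988 + 0.040275218 = 0.044597817 rad. 1 mrad = 0.001 rad, so 0.044597817 rad = 0.044597817 / 0.001 = 44.597817 mrad ≈ 44.6 mrad (4 s.f.).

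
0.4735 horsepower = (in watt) 353.1. Check: 1 horsepower = 745.69987 W, so 0.4735 horsepower = 0.4735 * 745.69987 = 353.08889 W. 353.08889 W = 353.08889 watt ≈ 353.1 watt (4 s.f.).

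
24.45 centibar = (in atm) 0.2413. Check: 1 centibar = 1000 Pa, so 24.45 centibar = 24.45 * 1000 = 24450 Pa. 1 atm = 101325 Pa, so 24450 Pa = 24450 / 101325 = 0.24130274 atm ≈ 0.2413 atm (4 s.f.).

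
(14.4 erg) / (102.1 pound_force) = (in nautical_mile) 1 erg = 1e-07 J, so 14.4 erg = 14.4 * 1e-07 = 1.44e-06 J. 1 pound_force = 4.4482216 N, so 102.1 pound_force = 102.1 * 4.4482216 = 454.16343 N. Combine: 1.44e-06 J / 454.16343 N = 3.1706648e-09 m. 1 nautical_mile = 1852 m, so 3.1706648e-09 m = 3.1706648e-09 / 1852 = 1.712022e-12 nautical_mile ≈ 1.712e-12 nautical_mile (4 s.f.). Final answer: 1.712e-12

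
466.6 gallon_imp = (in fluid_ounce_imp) 1 gallon_imp = 0.00454609 m^3, so 466.6 gallon_imp = 466.6 * 0.00454609 = 2.1212056 m^3. 1 fluid_ounce_imp = 2.8413063e-05 m^3, so 2.1212056 m^3 = 2.1212056 / 2.8413063e-05 = 74656 fluid_ounce_imp ≈ 7.466e+04 fluid_ounce_imp (4 s.f.). Final answer: 7.466e+04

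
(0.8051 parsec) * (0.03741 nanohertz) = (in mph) 2.079e+06. Check: 1 parsec = 3.0856776e+16 m, so 0.8051 parsec = 0.8051 * 3.0856776e+16 = 2.484279e+16 m. 1 nanohertz = 1e-09 Hz, so 0.03741 nanohertz = 0.03741 * 1e-09 = 3.741e-11 Hz. Combine: 2.484279e+16 m * 3.741e-11 Hz = 929368.78 m/s. 1 mph = 0.44704 m/s, so 929368.78 m/s = 929368.78 / 0.44704 = 2078938.8 mph ≈ 2.079e+06 mph (4 s.f.).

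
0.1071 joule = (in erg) 0.1071 joule = 0.1071 J. 1 erg = 1e-07 J, so 0.1071 J = 0.1071 / 1e-07 = 1071000 erg ≈ 1.071e+06 erg (4 s.f.). Final answer: 1.071e+06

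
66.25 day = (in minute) 1 day = 86400 s, so 66.25 day = 66.25 * 86400 = 5724000 s. 1 minute = 60 s, so 5724000 s = 5724000 / 60 = 95400 minute ≈ 9.54e+04 minute (4 s.f.). Final answer: 9.54e+04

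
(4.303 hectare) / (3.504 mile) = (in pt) 2.163e+04. Check: 1 hectare = 10000 m^2, so 4.303 hectare = 4.303 * 10000 = 43030 m^2. 1 mile = 1609.344 m, so 3.504 mile = 3.504 * 1609.344 = 5639.1414 m. Combine: 43030 m^2 / 5639.1414 m = 7.6305943 m. 1 pt = 0.00035277778 m, so 7.6305943 m = 7.6305943 / 0.00035277778 = 21630.031 pt ≈ 2.163e+04 pt (4 s.f.).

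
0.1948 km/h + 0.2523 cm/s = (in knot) 1 km/h = 0.27777778 m/s, so 0.1948 km/h = 0.1948 * 0.27777778 = 0.054111111 m/s. 1 cm/s = 0.01 m/s, so 0.2523 cm/s = 0.2523 * 0.01 = 0.002523 m/s. Sum: 0.054111111 + 0.002523 = 0.056634111 m/s. 1 knot = 0.51444444 m/s, so 0.056634111 m/s = 0.056634111 / 0.51444444 = 0.1100879 knot ≈ 0.1101 knot (4 s.f.). Final answer: 0.1101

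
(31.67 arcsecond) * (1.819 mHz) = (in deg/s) 1.6e-05. Check: 1 arcsecond = 4.8481368e-06 rad, so 31.67 arcsecond = 31.67 * 4.8481368e-06 = 0.00015354049 rad. 1 mHz = 0.001 Hz, so 1.819 mHz = 1.819 * 0.001 = 0.001819 Hz. Combine: 0.00015354049 rad * 0.001819 Hz = 2.7929016e-07 rad/s. 1 deg/s = 0.017453293 rad/s, so 2.7929016e-07 rad/s = 2.7929016e-07 / 0.017453293 = 1.6002147e-05 deg/s ≈ 1.6e-05 deg/s (4 s.f.).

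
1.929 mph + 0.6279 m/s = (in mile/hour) 1 mph = 0.44704 m/s, so 1.929 mph = 1.929 * 0.44704 = 0.86234016 m/s. 0.6279 m/s is already in m/s. Sum: 0.86234016 + 0.6279 = 1.4902402 m/s. 1 mile/hour = 0.44704 m/s, so 1.4902402 m/s = 1.4902402 / 0.44704 = 3.3335723 mile/hour ≈ 3.334 mile/hour (4 s.f.). Final answer: 3.334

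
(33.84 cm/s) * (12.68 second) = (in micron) 1 cm/s = 0.01 m/s, so 33.84 cm/s = 33.84 * 0.01 = 0.3384 m/s. 12.68 second = 12.68 s. Combine: 0.3384 m/s * 12.68 s = 4.290912 m. 1 micron = 1e-06 m, so 4.290912 m = 4.290912 / 1e-06 = 4290912 micron ≈ 4.291e+06 micron (4 s.f.). Final answer: 4.291e+06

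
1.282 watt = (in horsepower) 1.282 watt = 1.282 W. 1 horsepower = 745.69987 W, so 1.282 W = 1.282 / 745.69987 = 0.0017191903 horsepower ≈ 0.001719 horsepower (4 s.f.). Final answer: 0.001719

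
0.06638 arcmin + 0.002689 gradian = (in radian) 1 arcmin = 0.00029088821 rad, so 0.06638 arcmin = 0.06638 * 0.00029088821 = 1.9309159e-05 rad. 1 gradian = 0.015707963 rad, so 0.002689 gradian = 0.002689 * 0.015707963 = 4.2238713e-05 rad. Sum: 1.9309159e-05 + 4.2238713e-05 = 6.1547873e-05 rad. 6.1547873e-05 rad = 6.1547873e-05 radian ≈ 6.155e-05 radian (4 s.f.). Final answer: 6.155e-05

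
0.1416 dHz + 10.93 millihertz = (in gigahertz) 1 dHz = 0.1 Hz, so 0.1416 dHz = 0.1416 * 0.1 = 0.01416 Hz. 1 millihertz = 0.001 Hz, so 10.93 millihertz = 10.93 * 0.001 = 0.01093 Hz. Sum: 0.01416 + 0.01093 = 0.02509 Hz. 1 gigahertz = 1e+09 Hz, so 0.02509 Hz = 0.02509 / 1e+09 = 2.509e-11 gigahertz. Final answer: 2.509e-11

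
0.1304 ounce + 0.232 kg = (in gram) 235.7. Check: 1 ounce = 0.028349523 kg, so 0.1304 ounce = 0.1304 * 0.028349523 = 0.0036967778 kg. 0.232 kg is already in kg. Sum: 0.0036967778 + 0.232 = 0.23569678 kg. 1 gram = 0.001 kg, so 0.23569678 kg = 0.23569678 / 0.001 = 235.69678 gram ≈ 235.7 gram (4 s.f.).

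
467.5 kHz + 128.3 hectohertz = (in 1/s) 1 kHz = 1000 Hz, so 467.5 kHz = 467.5 * 1000 = 467500 Hz. 1 hectohertz = 100 Hz, so 128.3 hectohertz = 128.3 * 100 = 12830 Hz. Sum: 467500 + 12830 = 480330 Hz. 480330 Hz = 480330 1/s ≈ 4.803e+05 1/s (4 s.f.). Final answer: 4.803e+05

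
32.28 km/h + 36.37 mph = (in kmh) 90.81. Check: 1 km/h = 0.27777778 m/s, so 32.28 km/h = 32.28 * 0.27777778 = 8.9666667 m/s. 1 mph = 0.44704 m/s, so 36.37 mph = 36.37 * 0.44704 = 16.258845 m/s. Sum: 8.9666667 + 16.258845 = 25.225511 m/s. 1 kmh = 0.27777778 m/s, so 25.225511 m/s = 25.225511 / 0.27777778 = 90.811841 kmh ≈ 90.81 kmh (4 s.f.).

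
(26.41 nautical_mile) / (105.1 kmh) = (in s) 1 nautical_mile = 1852 m, so 26.41 nautical_mile = 26.41 * 1852 = 48911.32 m. 1 kmh = 0.27777778 m/s, so 105.1 kmh = 105.1 * 0.27777778 = 29.194444 m/s. Combine: 48911.32 m / 29.194444 m/s = 1675.364 s. Result: 1675.364 s ≈ 1675 s (4 s.f.). Final answer: 1675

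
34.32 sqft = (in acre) 1 sqft = 0.09290304 m^2, so 34.32 sqft = 34.32 * 0.09290304 = 3.1884323 m^2. 1 acre = 4046.8564 m^2, so 3.1884323 m^2 = 3.1884323 / 4046.8564 = 0.00078787879 acre ≈ 0.0007879 acre (4 s.f.). Final answer: 0.0007879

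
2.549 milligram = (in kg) 2.549e-06. Check: 1 milligram = 1e-06 kg, so 2.549 milligram = 2.549 * 1e-06 = 2.549e-06 kg. Result: 2.549e-06 kg.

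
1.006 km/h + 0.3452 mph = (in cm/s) 1 km/h = 0.27777778 m/s, so 1.006 km/h = 1.006 * 0.27777778 = 0.27944444 m/s. 1 mph = 0.44704 m/s, so 0.3452 mph = 0.3452 * 0.44704 = 0.15431821 m/s. Sum: 0.27944444 + 0.15431821 = 0.43376265 m/s. 1 cm/s = 0.01 m/s, so 0.43376265 m/s = 0.43376265 / 0.01 = 43.376265 cm/s ≈ 43.38 cm/s (4 s.f.). Final answer: 43.38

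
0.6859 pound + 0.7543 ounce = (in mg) 1 pound = 0.45359237 kg, so 0.6859 pound = 0.6859 * 0.45359237 = 0.31111901 kg. 1 ounce = 0.028349523 kg, so 0.7543 ounce = 0.7543 * 0.028349523 = 0.021384045 kg. Sum: 0.31111901 + 0.021384045 = 0.33250305 kg. 1 mg = 1e-06 kg, so 0.33250305 kg = 0.33250305 / 1e-06 = 332503.05 mg ≈ 3.325e+05 mg (4 s.f.). Final answer: 3.325e+05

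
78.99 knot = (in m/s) 40.64. Check: 1 knot = 0.51444444 m/s, so 78.99 knot = 78.99 * 0.51444444 = 40.635967 m/s. Result: 40.635967 m/s ≈ 40.64 m/s (4 s.f.).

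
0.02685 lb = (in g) 12.18. Check: 1 lb = 0.45359237 kg, so 0.02685 lb = 0.02685 * 0.45359237 = 0.012178955 kg. 1 g = 0.001 kg, so 0.012178955 kg = 0.012178955 / 0.001 = 12.178955 g ≈ 12.18 g (4 s.f.).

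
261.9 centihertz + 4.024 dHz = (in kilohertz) 1 centihertz = 0.01 Hz, so 261.9 centihertz = 261.9 * 0.01 = 2.619 Hz. 1 dHz = 0.1 Hz, so 4.024 dHz = 4.024 * 0.1 = 0.4024 Hz. Sum: 2.619 + 0.4024 = 3.0214 Hz. 1 kilohertz = 1000 Hz, so 3.0214 Hz = 3.0214 / 1000 = 0.0030214 kilohertz ≈ 0.003021 kilohertz (4 s.f.). Final answer: 0.003021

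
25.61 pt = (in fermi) 1 pt = 0.00035277778 m, so 25.61 pt = 25.61 * 0.00035277778 = 0.0090346389 m. 1 fermi = 1e-15 m, so 0.0090346389 m = 0.0090346389 / 1e-15 = 9.0346389e+12 fermi ≈ 9.035e+12 fermi (4 s.f.). Final answer: 9.035e+12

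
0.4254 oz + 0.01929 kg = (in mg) 3.135e+04. Check: 1 oz = 0.028349523 kg, so 0.4254 oz = 0.4254 * 0.028349523 = 0.012059887 kg. 0.01929 kg is already in kg. Sum: 0.012059887 + 0.01929 = 0.031349887 kg. 1 mg = 1e-06 kg, so 0.031349887 kg = 0.031349887 / 1e-06 = 31349.887 mg ≈ 3.135e+04 mg (4 s.f.).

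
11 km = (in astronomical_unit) 7.353e-08. Check: 1 km = 1000 m, so 11 km = 11 * 1000 = 11000 m. 1 astronomical_unit = 1.4959787e+11 m, so 11000 m = 11000 / 1.4959787e+11 = 7.3530458e-08 astronomical_unit ≈ 7.353e-08 astronomical_unit (4 s.f.).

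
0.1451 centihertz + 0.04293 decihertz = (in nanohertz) 5.744e+06. Check: 1 centihertz = 0.01 Hz, so 0.1451 centihertz = 0.1451 * 0.01 = 0.001451 Hz. 1 decihertz = 0.1 Hz, so 0.04293 decihertz = 0.04293 * 0.1 = 0.004293 Hz. Sum: 0.001451 + 0.004293 = 0.005744 Hz. 1 nanohertz = 1e-09 Hz, so 0.005744 Hz = 0.005744 / 1e-09 = 5744000 nanohertz ≈ 5.744e+06 nanohertz (4 s.f.).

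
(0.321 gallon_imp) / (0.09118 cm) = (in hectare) 1 gallon_imp = 0.00454609 m^3, so 0.321 gallon_imp = 0.321 * 0.00454609 = 0.0014592949 m^3. 1 cm = 0.01 m, so 0.09118 cm = 0.09118 * 0.01 = 0.0009118 m. Combine: 0.0014592949 m^3 / 0.0009118 m = 1.600455 m^2. 1 hectare = 10000 m^2, so 1.600455 m^2 = 1.600455 / 10000 = 0.0001600455 hectare ≈ 0.00016 hectare (4 s.f.). Final answer: 0.00016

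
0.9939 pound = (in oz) 15.9. Check: 1 pound = 0.45359237 kg, so 0.9939 pound = 0.9939 * 0.45359237 = 0.45082546 kg. 1 oz = 0.028349523 kg, so 0.45082546 kg = 0.45082546 / 0.028349523 = 15.9024 oz ≈ 15.9 oz (4 s.f.).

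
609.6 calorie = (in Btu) 2.417. Check: 1 calorie = 4.184 J, so 609.6 calorie = 609.6 * 4.184 = 2550.5664 J. 1 Btu = 1055.0559 J, so 2550.5664 J = 2550.5664 / 1055.0559 = 2.4174705 Btu ≈ 2.417 Btu (4 s.f.).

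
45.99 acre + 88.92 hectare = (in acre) 265.7. Check: 1 acre = 4046.8564 m^2, so 45.99 acre = 45.99 * 4046.8564 = 186114.93 m^2. 1 hectare = 10000 m^2, so 88.92 hectare = 88.92 * 10000 = 889200 m^2. Sum: 186114.93 + 889200 = 1075314.9 m^2. 1 acre = 4046.8564 m^2, so 1075314.9 m^2 = 1075314.9 / 4046.8564 = 265.71611 acre ≈ 265.7 acre (4 s.f.).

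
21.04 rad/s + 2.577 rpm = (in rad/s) 21.04 rad/s is already in rad/s. 1 rpm = 0.10471976 rad/s, so 2.577 rpm = 2.577 * 0.10471976 = 0.26986281 rad/s. Sum: 21.04 + 0.26986281 = 21.309863 rad/s. Result: 21.309863 rad/s ≈ 21.31 rad/s (4 s.f.). Final answer: 21.31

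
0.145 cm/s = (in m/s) 1 cm/s = 0.01 m/s, so 0.145 cm/s = 0.145 * 0.01 = 0.00145 m/s. Result: 0.00145 m/s. Final answer: 0.00145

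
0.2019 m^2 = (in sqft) 1 sqft = 0.09290304 m^2, so 0.2019 m^2 = 0.2019 / 0.09290304 = 2.1732335 sqft ≈ 2.173 sqft (4 s.f.). Final answer: 2.173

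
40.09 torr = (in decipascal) 5.345e+04. Check: 1 torr = 133.32237 Pa, so 40.09 torr = 40.09 * 133.32237 = 5344.8938 Pa. 1 decipascal = 0.1 Pa, so 5344.8938 Pa = 5344.8938 / 0.1 = 53448.938 decipascal ≈ 5.345e+04 decipascal (4 s.f.).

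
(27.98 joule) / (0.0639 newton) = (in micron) 4.379e+08. Check: 27.98 joule = 27.98 J. 0.0639 newton = 0.0639 N. Combine: 27.98 J / 0.0639 N = 437.87167 m. 1 micron = 1e-06 m, so 437.87167 m = 437.87167 / 1e-06 = 4.3787167e+08 micron ≈ 4.379e+08 micron (4 s.f.).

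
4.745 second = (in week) 4.745 second = 4.745 s. 1 week = 604800 s, so 4.745 s = 4.745 / 604800 = 7.8455688e-06 week ≈ 7.846e-06 week (4 s.f.). Final answer: 7.846e-06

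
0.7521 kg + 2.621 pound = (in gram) 0.7521 kg is already in kg. 1 pound = 0.45359237 kg, so 2.621 pound = 2.621 * 0.45359237 = 1.1888656 kg. Sum: 0.7521 + 1.1888656 = 1.9409656 kg. 1 gram = 0.001 kg, so 1.9409656 kg = 1.9409656 / 0.001 = 1940.9656 gram ≈ 1941 gram (4 s.f.). Final answer: 1941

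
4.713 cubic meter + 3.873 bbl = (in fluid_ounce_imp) 1.875e+05. Check: 4.713 cubic meter = 4.713 m^3. 1 bbl = 0.15898729 m^3, so 3.873 bbl = 3.873 * 0.15898729 = 0.61575779 m^3. Sum: 4.713 + 0.61575779 = 5.3287578 m^3. 1 fluid_ounce_imp = 2.8413063e-05 m^3, so 5.3287578 m^3 = 5.3287578 / 2.8413063e-05 = 187546.06 fluid_ounce_imp ≈ 1.875e+05 fluid_ounce_imp (4 s.f.).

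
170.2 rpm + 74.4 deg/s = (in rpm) 182.6. Check: 1 rpm = 0.10471976 rad/s, so 170.2 rpm = 170.2 * 0.10471976 = 17.823302 rad/s. 1 deg/s = 0.017453293 rad/s, so 74.4 deg/s = 74.4 * 0.017453293 = 1.298525 rad/s. Sum: 17.823302 + 1.298525 = 19.121827 rad/s. 1 rpm = 0.10471976 rad/s, so 19.121827 rad/s = 19.121827 / 0.10471976 = 182.6 rpm.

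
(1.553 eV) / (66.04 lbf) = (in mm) 8.47e-19. Check: 1 eV = 1.6021766e-19 J, so 1.553 eV = 1.553 * 1.6021766e-19 = 2.4881803e-19 J. 1 lbf = 4.4482216 N, so 66.04 lbf = 66.04 * 4.4482216 = 293.76056 N. Combine: 2.4881803e-19 J / 293.76056 N = 8.4700967e-22 m. 1 mm = 0.001 m, so 8.4700967e-22 m = 8.4700967e-22 / 0.001 = 8.4700967e-19 mm ≈ 8.47e-19 mm (4 s.f.).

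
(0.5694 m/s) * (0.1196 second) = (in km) 6.81e-05. Check: 0.5694 m/s is already in m/s. 0.1196 second = 0.1196 s. Combine: 0.5694 m/s * 0.1196 s = 0.06810024 m. 1 km = 1000 m, so 0.06810024 m = 0.06810024 / 1000 = 6.810024e-05 km ≈ 6.81e-05 km (4 s.f.).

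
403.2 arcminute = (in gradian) 7.467. Check: 1 arcminute = 0.00029088821 rad, so 403.2 arcminute = 403.2 * 0.00029088821 = 0.11728613 rad. 1 gradian = 0.015707963 rad, so 0.11728613 rad = 0.11728613 / 0.015707963 = 7.4666667 gradian ≈ 7.467 gradian (4 s.f.).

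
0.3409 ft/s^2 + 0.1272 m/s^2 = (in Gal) 1 ft/s^2 = 0.3048 m/s^2, so 0.3409 ft/s^2 = 0.3409 * 0.3048 = 0.10390632 m/s^2. 0.1272 m/s^2 is already in m/s^2. Sum: 0.10390632 + 0.1272 = 0.23110632 m/s^2. 1 Gal = 0.01 m/s^2, so 0.23110632 m/s^2 = 0.23110632 / 0.01 = 23.110632 Gal ≈ 23.11 Gal (4 s.f.). Final answer: 23.11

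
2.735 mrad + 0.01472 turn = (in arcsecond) 1 mrad = 0.001 rad, so 2.735 mrad = 2.735 * 0.001 = 0.002735 rad. 1 turn = 6.2831853 rad, so 0.01472 turn = 0.01472 * 6.2831853 = 0.092488488 rad. Sum: 0.002735 + 0.092488488 = 0.095223488 rad. 1 arcsecond = 4.8481368e-06 rad, so 0.095223488 rad = 0.095223488 / 4.8481368e-06 = 19641.254 arcsecond ≈ 1.964e+04 arcsecond (4 s.f.). Final answer: 1.964e+04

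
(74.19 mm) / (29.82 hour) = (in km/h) 1 mm = 0.001 m, so 74.19 mm = 74.19 * 0.001 = 0.07419 m. 1 hour = 3600 s, so 29.82 hour = 29.82 * 3600 = 107352 s. Combine: 0.07419 m / 107352 s = 6.9109099e-07 m/s. 1 km/h = 0.27777778 m/s, so 6.9109099e-07 m/s = 6.9109099e-07 / 0.27777778 = 2.4879276e-06 km/h ≈ 2.488e-06 km/h (4 s.f.). Final answer: 2.488e-06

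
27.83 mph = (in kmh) 44.79. Check: 1 mph = 0.44704 m/s, so 27.83 mph = 27.83 * 0.44704 = 12.441123 m/s. 1 kmh = 0.27777778 m/s, so 12.441123 m/s = 12.441123 / 0.27777778 = 44.788044 kmh ≈ 44.79 kmh (4 s.f.).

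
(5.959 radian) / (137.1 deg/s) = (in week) 4.118e-06. Check: 5.959 radian = 5.959 rad. 1 deg/s = 0.017453293 rad/s, so 137.1 deg/s = 137.1 * 0.017453293 = 2.3928464 rad/s. Combine: 5.959 rad / 2.3928464 rad/s = 2.4903395 s. 1 week = 604800 s, so 2.4903395 s = 2.4903395 / 604800 = 4.1176249e-06 week ≈ 4.118e-06 week (4 s.f.).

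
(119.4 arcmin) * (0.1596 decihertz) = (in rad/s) 1 arcmin = 0.00029088821 rad, so 119.4 arcmin = 119.4 * 0.00029088821 = 0.034732052 rad. 1 decihertz = 0.1 Hz, so 0.1596 decihertz = 0.1596 * 0.1 = 0.01596 Hz. Combine: 0.034732052 rad * 0.01596 Hz = 0.00055432355 rad/s. Result: 0.00055432355 rad/s ≈ 0.0005543 rad/s (4 s.f.). Final answer: 0.0005543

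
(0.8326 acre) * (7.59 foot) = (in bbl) 1 acre = 4046.8564 m^2, so 0.8326 acre = 0.8326 * 4046.8564 = 3369.4127 m^2. 1 foot = 0.3048 m, so 7.59 foot = 7.59 * 0.3048 = 2.313432 m. Combine: 3369.4127 m^2 * 2.313432 m = 7794.9071 m^3. 1 bbl = 0.15898729 m^3, so 7794.9071 m^3 = 7794.9071 / 0.15898729 = 49028.49 bbl ≈ 4.903e+04 bbl (4 s.f.). Final answer: 4.903e+04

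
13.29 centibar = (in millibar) 1 centibar = 1000 Pa, so 13.29 centibar = 13.29 * 1000 = 13290 Pa. 1 millibar = 100 Pa, so 13290 Pa = 13290 / 100 = 132.9 millibar. Final answer: 132.9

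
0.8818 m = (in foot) 1 foot = 0.3048 m, so 0.8818 m = 0.8818 / 0.3048 = 2.8930446 foot ≈ 2.893 foot (4 s.f.). Final answer: 2.893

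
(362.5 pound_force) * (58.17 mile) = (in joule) 1 pound_force = 4.4482216 N, so 362.5 pound_force = 362.5 * 4.4482216 = 1612.4803 N. 1 mile = 1609.344 m, so 58.17 mile = 58.17 * 1609.344 = 93615.54 m. Combine: 1612.4803 N * 93615.54 m = 1.5095322e+08 J. 1.5095322e+08 J = 1.5095322e+08 joule ≈ 1.51e+08 joule (4 s.f.). Final answer: 1.51e+08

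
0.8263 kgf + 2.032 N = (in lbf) 1 kgf = 9.80665 N, so 0.8263 kgf = 0.8263 * 9.80665 = 8.1032349 N. 2.032 N is already in N. Sum: 8.1032349 + 2.032 = 10.135235 N. 1 lbf = 4.4482216 N, so 10.135235 N = 10.135235 / 4.4482216 = 2.2784914 lbf ≈ 2.278 lbf (4 s.f.). Final answer: 2.278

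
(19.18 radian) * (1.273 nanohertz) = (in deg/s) 19.18 radian = 19.18 rad. 1 nanohertz = 1e-09 Hz, so 1.273 nanohertz = 1.273 * 1e-09 = 1.273e-09 Hz. Combine: 19.18 rad * 1.273e-09 Hz = 2.441614e-08 rad/s. 1 deg/s = 0.017453293 rad/s, so 2.441614e-08 rad/s = 2.441614e-08 / 0.017453293 = 1.3989418e-06 deg/s ≈ 1.399e-06 deg/s (4 s.f.). Final answer: 1.399e-06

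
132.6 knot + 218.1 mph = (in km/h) 596.6. Check: 1 knot = 0.51444444 m/s, so 132.6 knot = 132.6 * 0.51444444 = 68.215333 m/s. 1 mph = 0.44704 m/s, so 218.1 mph = 218.1 * 0.44704 = 97.499424 m/s. Sum: 68.215333 + 97.499424 = 165.71476 m/s. 1 km/h = 0.27777778 m/s, so 165.71476 m/s = 165.71476 / 0.27777778 = 596.57313 km/h ≈ 596.6 km/h (4 s.f.).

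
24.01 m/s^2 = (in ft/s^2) 1 ft/s^2 = 0.3048 m/s^2, so 24.01 m/s^2 = 24.01 / 0.3048 = 78.772966 ft/s^2 ≈ 78.77 ft/s^2 (4 s.f.). Final answer: 78.77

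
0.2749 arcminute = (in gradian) 0.005091. Check: 1 arcminute = 0.00029088821 rad, so 0.2749 arcminute = 0.2749 * 0.00029088821 = 7.9965169e-05 rad. 1 gradian = 0.015707963 rad, so 7.9965169e-05 rad = 7.9965169e-05 / 0.015707963 = 0.0050907407 gradian ≈ 0.005091 gradian (4 s.f.).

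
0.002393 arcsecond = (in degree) 1 arcsecond = 4.8481368e-06 rad, so 0.002393 arcsecond = 0.002393 * 4.8481368e-06 = 1.1601591e-08 rad. 1 degree = 0.017453293 rad, so 1.1601591e-08 rad = 1.1601591e-08 / 0.017453293 = 6.6472222e-07 degree ≈ 6.647e-07 degree (4 s.f.). Final answer: 6.647e-07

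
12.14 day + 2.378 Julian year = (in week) 125.8. Check: 1 day = 86400 s, so 12.14 day = 12.14 * 86400 = 1048896 s. 1 Julian year = 31557600 s, so 2.378 Julian year = 2.378 * 31557600 = 75043973 s. Sum: 1048896 + 75043973 = 76092869 s. 1 week = 604800 s, so 76092869 s = 76092869 / 604800 = 125.81493 week ≈ 125.8 week (4 s.f.).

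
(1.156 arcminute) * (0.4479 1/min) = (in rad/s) 1 arcminute = 0.00029088821 rad, so 1.156 arcminute = 1.156 * 0.00029088821 = 0.00033626677 rad. 1 1/min = 0.016666667 Hz, so 0.4479 1/min = 0.4479 * 0.016666667 = 0.007465 Hz. Combine: 0.00033626677 rad * 0.007465 Hz = 2.5102314e-06 rad/s. Result: 2.5102314e-06 rad/s ≈ 2.51e-06 rad/s (4 s.f.). Final answer: 2.51e-06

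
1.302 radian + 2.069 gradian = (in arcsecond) 1.302 radian = 1.302 rad. 1 gradian = 0.015707963 rad, so 2.069 gradian = 2.069 * 0.015707963 = 0.032499776 rad. Sum: 1.302 + 0.032499776 = 1.3344998 rad. 1 arcsecond = 4.8481368e-06 rad, so 1.3344998 rad = 1.3344998 / 4.8481368e-06 = 275260.34 arcsecond ≈ 2.753e+05 arcsecond (4 s.f.). Final answer: 2.753e+05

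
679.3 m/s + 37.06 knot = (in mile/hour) 1562. Check: 679.3 m/s is already in m/s. 1 knot = 0.51444444 m/s, so 37.06 knot = 37.06 * 0.51444444 = 19.065311 m/s. Sum: 679.3 + 19.065311 = 698.36531 m/s. 1 mile/hour = 0.44704 m/s, so 698.36531 m/s = 698.36531 / 0.44704 = 1562.1987 mile/hour ≈ 1562 mile/hour (4 s.f.).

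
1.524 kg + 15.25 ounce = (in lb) 4.313. Check: 1.524 kg is already in kg. 1 ounce = 0.028349523 kg, so 15.25 ounce = 15.25 * 0.028349523 = 0.43233023 kg. Sum: 1.524 + 0.43233023 = 1.9563302 kg. 1 lb = 0.45359237 kg, so 1.9563302 kg = 1.9563302 / 0.45359237 = 4.3129699 lb ≈ 4.313 lb (4 s.f.).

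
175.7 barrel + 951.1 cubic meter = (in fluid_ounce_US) 1 barrel = 0.15898729 m^3, so 175.7 barrel = 175.7 * 0.15898729 = 27.934068 m^3. 951.1 cubic meter = 951.1 m^3. Sum: 27.934068 + 951.1 = 979.03407 m^3. 1 fluid_ounce_US = 2.957353e-05 m^3, so 979.03407 m^3 = 979.03407 / 2.957353e-05 = 33105080 fluid_ounce_US ≈ 3.311e+07 fluid_ounce_US (4 s.f.). Final answer: 3.311e+07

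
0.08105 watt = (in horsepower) 0.0001087. Check: 0.08105 watt = 0.08105 W. 1 horsepower = 745.69987 W, so 0.08105 W = 0.08105 / 745.69987 = 0.00010868984 horsepower ≈ 0.0001087 horsepower (4 s.f.).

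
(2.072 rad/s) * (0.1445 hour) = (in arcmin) 3.705e+06. Check: 2.072 rad/s is already in rad/s. 1 hour = 3600 s, so 0.1445 hour = 0.1445 * 3600 = 520.2 s. Combine: 2.072 rad/s * 520.2 s = 1077.8544 rad. 1 arcmin = 0.00029088821 rad, so 1077.8544 rad = 1077.8544 / 0.00029088821 = 3705390.5 arcmin ≈ 3.705e+06 arcmin (4 s.f.).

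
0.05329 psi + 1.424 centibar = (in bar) 0.01791. Check: 1 psi = 6894.7573 Pa, so 0.05329 psi = 0.05329 * 6894.7573 = 367.42162 Pa. 1 centibar = 1000 Pa, so 1.424 centibar = 1.424 * 1000 = 1424 Pa. Sum: 367.42162 + 1424 = 1791.4216 Pa. 1 bar = 100000 Pa, so 1791.4216 Pa = 1791.4216 / 100000 = 0.017914216 bar ≈ 0.01791 bar (4 s.f.).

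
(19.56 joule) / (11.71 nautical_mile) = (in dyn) 19.56 joule = 19.56 J. 1 nautical_mile = 1852 m, so 11.71 nautical_mile = 11.71 * 1852 = 21686.92 m. Combine: 19.56 J / 21686.92 m = 0.00090192614 N. 1 dyn = 1e-05 N, so 0.00090192614 N = 0.00090192614 / 1e-05 = 90.192614 dyn ≈ 90.19 dyn (4 s.f.). Final answer: 90.19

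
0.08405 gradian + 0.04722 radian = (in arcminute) 166.9. Check: 1 gradian = 0.015707963 rad, so 0.08405 gradian = 0.08405 * 0.015707963 = 0.0013202543 rad. 0.04722 radian = 0.04722 rad. Sum: 0.0013202543 + 0.04722 = 0.048540254 rad. 1 arcminute = 0.00029088821 rad, so 0.048540254 rad = 0.048540254 / 0.00029088821 = 166.8691 arcminute ≈ 166.9 arcminute (4 s.f.).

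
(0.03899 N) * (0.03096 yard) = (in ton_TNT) 0.03899 N is already in N. 1 yard = 0.9144 m, so 0.03096 yard = 0.03096 * 0.9144 = 0.028309824 m. Combine: 0.03899 N * 0.028309824 m = 0.0011038 J. 1 ton_TNT = 4.184e+09 J, so 0.0011038 J = 0.0011038 / 4.184e+09 = 2.6381454e-13 ton_TNT ≈ 2.638e-13 ton_TNT (4 s.f.). Final answer: 2.638e-13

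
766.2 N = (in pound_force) 172.2. Check: 1 pound_force = 4.4482216 N, so 766.2 N = 766.2 / 4.4482216 = 172.24861 pound_force ≈ 172.2 pound_force (4 s.f.).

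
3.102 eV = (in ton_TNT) 1.188e-28. Check: 1 eV = 1.6021766e-19 J, so 3.102 eV = 3.102 * 1.6021766e-19 = 4.9699519e-19 J. 1 ton_TNT = 4.184e+09 J, so 4.9699519e-19 J = 4.9699519e-19 / 4.184e+09 = 1.187847e-28 ton_TNT ≈ 1.188e-28 ton_TNT (4 s.f.).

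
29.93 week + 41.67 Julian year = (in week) 1 week = 604800 s, so 29.93 week = 29.93 * 604800 = 18101664 s. 1 Julian year = 31557600 s, so 41.67 Julian year = 41.67 * 31557600 = 1.3150052e+09 s. Sum: 18101664 + 1.3150052e+09 = 1.3331069e+09 s. 1 week = 604800 s, so 1.3331069e+09 s = 1.3331069e+09 / 604800 = 2204.2111 week ≈ 2204 week (4 s.f.). Final answer: 2204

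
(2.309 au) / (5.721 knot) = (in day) 1.358e+06. Check: 1 au = 1.4959787e+11 m, so 2.309 au = 2.309 * 1.4959787e+11 = 3.4542148e+11 m. 1 knot = 0.51444444 m/s, so 5.721 knot = 5.721 * 0.51444444 = 2.9431367 m/s. Combine: 3.4542148e+11 m / 2.9431367 m/s = 1.1736508e+11 s. 1 day = 86400 s, so 1.1736508e+11 s = 1.1736508e+11 / 86400 = 1358392.2 day ≈ 1.358e+06 day (4 s.f.).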